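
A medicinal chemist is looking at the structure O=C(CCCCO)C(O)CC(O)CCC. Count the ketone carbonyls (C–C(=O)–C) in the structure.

The ketone motif appears at heavy-atom position 2 in the SMILES.
Other groups present: 3 hydroxyl.
Ketone count: 1.

1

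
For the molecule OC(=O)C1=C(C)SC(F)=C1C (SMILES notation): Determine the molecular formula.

Walk through each heavy atom and fill implicit hydrogens from standard valence (C 4, N 3, O 2, S 2, halogen 1):
  atom 1: O, bond orders sum to 1 (valence 2) → 1 H
  atom 2: C, bond orders sum to 4 (valence 4) → 0 H
  atom 3: O, bond orders sum to 2 (valence 2) → 0 H
  atom 4: C, bond orders sum to 4 (valence 4) → 0 H
  atom 5: C, bond orders sum to 4 (valence 4) → 0 H
  atom 6: C, bond orders sum to 1 (valence 4) → 3 H
  atom 7: S, bond orders sum to 2 (valence 2) → 0 H
  atom 8: C, bond orders sum to 4 (valence 4) → 0 H
  atom 9: F (halogen, monovalent) → 0 H
  atom 10: C, bond orders sum to 4 (valence 4) → 0 H
  atom 11: C, bond orders sum to 1 (valence 4) → 3 H
Totals → C:7, H:7, F:1, O:2, S:1.
In Hill order: C7H7FO2S.

C7H7FO2S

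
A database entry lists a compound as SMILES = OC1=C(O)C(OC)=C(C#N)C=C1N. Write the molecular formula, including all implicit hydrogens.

Walk through each heavy atom and fill implicit hydrogens from standard valence (C 4, N 3, O 2, S 2, halogen 1):
  atom 1: O, bond orders sum to 1 (valence 2) → 1 H
  atom 2: C, bond orders sum to 4 (valence 4) → 0 H
  atom 3: C, bond orders sum to 4 (valence 4) → 0 H
  atom 4: O, bond orders sum to 1 (valence 2) → 1 H
  atom 5: C, bond orders sum to 4 (valence 4) → 0 H
  atom 6: O, bond orders sum to 2 (valence 2) → 0 H
  atom 7: C, bond orders sum to 1 (valence 4) → 3 H
  atom 8: C, bond orders sum to 4 (valence 4) → 0 H
  atom 9: C, bond orders sum to 4 (valence 4) → 0 H
  atom 10: N, bond orders sum to 3 (valence 3) → 0 H
  atom 11: C, bond orders sum to 3 (valence 4) → 1 H
  atom 12: C, bond orders sum to 4 (valence 4) → 0 H
  atom 13: N, bond orders sum to 1 (valence 3) → 2 H
Totals → C:8, H:8, N:2, O:3.
In Hill order: C8H8N2O3.

C8H8N2O3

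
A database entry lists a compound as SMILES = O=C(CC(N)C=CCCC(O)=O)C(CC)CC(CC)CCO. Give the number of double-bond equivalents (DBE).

3

Degree of unsaturation = (number of rings) + (number of π bonds).
Ring closures in the SMILES: 0.
π bonds: 3 double bonds (each 1 DoU) → 3 DoU from unsaturation.
Total DoU = 0 + 3 = 3.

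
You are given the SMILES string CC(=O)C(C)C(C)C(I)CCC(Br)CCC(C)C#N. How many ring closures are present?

0

In SMILES, each pair of matching ring-closure digits denotes one ring-closing bond; the number of such bonds equals the number of independent rings.
Ring-closure bonds here: 0.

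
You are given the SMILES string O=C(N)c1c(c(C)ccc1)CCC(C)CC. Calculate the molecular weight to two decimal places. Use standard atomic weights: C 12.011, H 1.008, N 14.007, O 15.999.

First, the molecular formula is C14H21NO (counting implicit H from valence).
  C: 14 × 12.011 = 168.154
  H: 21 × 1.008 = 21.168
  N: 1 × 14.007 = 14.007
  O: 1 × 15.999 = 15.999
Sum: 14×12.011 + 21×1.008 + 1×14.007 + 1×15.999 = 219.328 → 219.33 g/mol.

219.33 g/mol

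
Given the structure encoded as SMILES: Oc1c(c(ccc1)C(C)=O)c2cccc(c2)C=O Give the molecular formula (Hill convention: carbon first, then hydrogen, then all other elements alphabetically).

Walk through each heavy atom and fill implicit hydrogens from standard valence (C 4, N 3, O 2, S 2, halogen 1); for lowercase aromatic atoms, an aromatic c carries 1 H when it has two neighbours and 0 H with three, and aromatic n carries 0 H:
  atom 1: O, bond orders sum to 1 (valence 2) → 1 H
  atom 2: aromatic c, 3 neighbours → 0 H
  atom 3: aromatic c, 3 neighbours → 0 H
  atom 4: aromatic c, 3 neighbours → 0 H
  atom 5: aromatic c, 2 neighbours → 1 H
  atom 6: aromatic c, 2 neighbours → 1 H
  atom 7: aromatic c, 2 neighbours → 1 H
  atom 8: C, bond orders sum to 4 (valence 4) → 0 H
  atom 9: C, bond orders sum to 1 (valence 4) → 3 H
  atom 10: O, bond orders sum to 2 (valence 2) → 0 H
  atom 11: aromatic c, 3 neighbours → 0 H
  atom 12: aromatic c, 2 neighbours → 1 H
  atom 13: aromatic c, 2 neighbours → 1 H
  atom 14: aromatic c, 2 neighbours → 1 H
  atom 15: aromatic c, 3 neighbours → 0 H
  atom 16: aromatic c, 2 neighbours → 1 H
  atom 17: C, bond orders sum to 3 (valence 4) → 1 H
  atom 18: O, bond orders sum to 2 (valence 2) → 0 H
Totals → C:15, H:12, O:3.

C15H12O3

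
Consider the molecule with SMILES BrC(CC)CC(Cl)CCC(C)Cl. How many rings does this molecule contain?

In SMILES, each pair of matching ring-closure digits denotes one ring-closing bond; the number of such bonds equals the number of independent rings.
Ring-closure bonds here: 0.

0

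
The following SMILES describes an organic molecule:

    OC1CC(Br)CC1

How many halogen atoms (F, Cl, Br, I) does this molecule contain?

1

Halogen atoms appear at heavy-atom position 5 (1×Br).
Other groups present: 1 hydroxyl.
Halogen count: 1.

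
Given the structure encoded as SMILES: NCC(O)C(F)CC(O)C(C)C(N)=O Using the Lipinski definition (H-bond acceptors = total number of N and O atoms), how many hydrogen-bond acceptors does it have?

5

N atoms: 2; O atoms: 3.
Lipinski HBA = 2 + 3 = 5.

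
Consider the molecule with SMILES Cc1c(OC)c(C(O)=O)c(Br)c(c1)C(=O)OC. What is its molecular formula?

Walk through each heavy atom and fill implicit hydrogens from standard valence (C 4, N 3, O 2, S 2, halogen 1); for lowercase aromatic atoms, an aromatic c carries 1 H when it has two neighbours and 0 H with three, and aromatic n carries 0 H:
  atom 1: C, bond orders sum to 1 (valence 4) → 3 H
  atom 2: aromatic c, 3 neighbours → 0 H
  atom 3: aromatic c, 3 neighbours → 0 H
  atom 4: O, bond orders sum to 2 (valence 2) → 0 H
  atom 5: C, bond orders sum to 1 (valence 4) → 3 H
  atom 6: aromatic c, 3 neighbours → 0 H
  atom 7: C, bond orders sum to 4 (valence 4) → 0 H
  atom 8: O, bond orders sum to 1 (valence 2) → 1 H
  atom 9: O, bond orders sum to 2 (valence 2) → 0 H
  atom 10: aromatic c, 3 neighbours → 0 H
  atom 11: Br (halogen, monovalent) → 0 H
  atom 12: aromatic c, 3 neighbours → 0 H
  atom 13: aromatic c, 2 neighbours → 1 H
  atom 14: C, bond orders sum to 4 (valence 4) → 0 H
  atom 15: O, bond orders sum to 2 (valence 2) → 0 H
  atom 16: O, bond orders sum to 2 (valence 2) → 0 H
  atom 17: C, bond orders sum to 1 (valence 4) → 3 H
Totals → C:11, H:11, Br:1, O:5.
In Hill order: C11H11BrO5.

C11H11BrO5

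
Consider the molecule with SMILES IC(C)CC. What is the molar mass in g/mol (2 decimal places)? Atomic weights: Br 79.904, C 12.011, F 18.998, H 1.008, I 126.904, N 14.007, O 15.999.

First, the molecular formula is C4H9I (counting implicit H from valence).
  C: 4 × 12.011 = 48.044
  H: 9 × 1.008 = 9.072
  I: 1 × 126.904 = 126.904
Sum: 4×12.011 + 9×1.008 + 1×126.904 = 184.020 → 184.02 g/mol.

184.02 g/mol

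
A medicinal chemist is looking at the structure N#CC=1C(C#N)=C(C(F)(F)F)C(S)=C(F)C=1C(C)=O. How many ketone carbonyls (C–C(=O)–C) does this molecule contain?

1

The ketone motif appears at heavy-atom position 17 in the SMILES.
Other groups present: 2 nitrile, 1 thiol.
Ketone count: 1.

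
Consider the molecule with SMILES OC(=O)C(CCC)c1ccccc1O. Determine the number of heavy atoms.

14

Every atom symbol written in the SMILES (organic subset) is one heavy atom; implicit H are not written.
Heavy atoms by element → C:11, O:3.
Total: 14.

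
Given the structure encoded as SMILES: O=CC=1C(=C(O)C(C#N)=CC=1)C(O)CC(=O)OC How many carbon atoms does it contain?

Count every carbon token in the SMILES (each C, including those in ring-closure positions and inside branches).
Carbon count: 12.

12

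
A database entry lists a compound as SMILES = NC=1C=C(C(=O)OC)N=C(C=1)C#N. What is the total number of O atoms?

Scan the SMILES for O atoms (remember two-letter symbols like Cl and Br are single atoms).
Oxygen count: 2.

2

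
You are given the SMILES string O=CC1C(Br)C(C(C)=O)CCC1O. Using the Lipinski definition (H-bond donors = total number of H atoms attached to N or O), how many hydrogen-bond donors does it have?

Donors: find every N or O and count the H atoms it carries.
  atom 1 (O): bond orders sum to 2 → 0 H
  atom 9 (O): bond orders sum to 2 → 0 H
  atom 13 (O): bond orders sum to 1 → 1 H
Lipinski HBD = 1.

1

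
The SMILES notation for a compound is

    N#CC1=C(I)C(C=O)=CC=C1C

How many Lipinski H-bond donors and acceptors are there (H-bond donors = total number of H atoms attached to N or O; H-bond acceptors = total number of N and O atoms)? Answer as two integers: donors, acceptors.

Donors: find every N or O and count the H atoms it carries.
  atom 1 (N): bond orders sum to 3 → 0 H
  atom 8 (O): bond orders sum to 2 → 0 H
Lipinski HBD = 0.
Acceptors: N atoms = 1, O atoms = 1 → HBA = 2.

0, 2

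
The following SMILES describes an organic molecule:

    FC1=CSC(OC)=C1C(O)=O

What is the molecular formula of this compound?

C6H5FO3S

Walk through each heavy atom and fill implicit hydrogens from standard valence (C 4, N 3, O 2, S 2, halogen 1):
  atom 1: F (halogen, monovalent) → 0 H
  atom 2: C, bond orders sum to 4 (valence 4) → 0 H
  atom 3: C, bond orders sum to 3 (valence 4) → 1 H
  atom 4: S, bond orders sum to 2 (valence 2) → 0 H
  atom 5: C, bond orders sum to 4 (valence 4) → 0 H
  atom 6: O, bond orders sum to 2 (valence 2) → 0 H
  atom 7: C, bond orders sum to 1 (valence 4) → 3 H
  atom 8: C, bond orders sum to 4 (valence 4) → 0 H
  atom 9: C, bond orders sum to 4 (valence 4) → 0 H
  atom 10: O, bond orders sum to 1 (valence 2) → 1 H
  atom 11: O, bond orders sum to 2 (valence 2) → 0 H
Totals → C:6, H:5, F:1, O:3, S:1.
In Hill order: C6H5FO3S.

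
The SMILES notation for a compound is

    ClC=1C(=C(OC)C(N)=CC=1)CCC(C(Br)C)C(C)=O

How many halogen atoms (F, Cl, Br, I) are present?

2

Halogen atoms appear at heavy-atom positions 1, 15 (1×Br, 1×Cl).
Other groups present: 1 ether, 1 ketone, 1 primary amine.
Halogen count: 2.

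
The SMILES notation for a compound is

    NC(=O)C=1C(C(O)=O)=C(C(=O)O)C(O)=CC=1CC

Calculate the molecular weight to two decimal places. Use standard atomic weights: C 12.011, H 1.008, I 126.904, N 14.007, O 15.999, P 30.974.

253.21 g/mol

First, the molecular formula is C11H11NO6 (counting implicit H from valence).
  C: 11 × 12.011 = 132.121
  H: 11 × 1.008 = 11.088
  N: 1 × 14.007 = 14.007
  O: 6 × 15.999 = 95.994
Sum: 11×12.011 + 11×1.008 + 1×14.007 + 6×15.999 = 253.210 → 253.21 g/mol.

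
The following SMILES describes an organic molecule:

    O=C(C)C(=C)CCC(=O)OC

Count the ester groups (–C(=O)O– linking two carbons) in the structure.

The ester motif appears at heavy-atom position 8 in the SMILES.
Other groups present: 1 alkene, 1 ketone.
Ester count: 1.

1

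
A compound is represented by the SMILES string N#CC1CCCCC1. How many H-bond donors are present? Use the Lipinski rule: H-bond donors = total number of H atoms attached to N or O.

Donors: find every N or O and count the H atoms it carries.
  atom 1 (N): bond orders sum to 3 → 0 H
Lipinski HBD = 0.

0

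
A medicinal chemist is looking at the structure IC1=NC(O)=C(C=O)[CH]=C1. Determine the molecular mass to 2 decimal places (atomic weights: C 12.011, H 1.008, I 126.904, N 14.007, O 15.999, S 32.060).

First, the molecular formula is C6H4INO2 (counting implicit H from valence).
  C: 6 × 12.011 = 72.066
  H: 4 × 1.008 = 4.032
  I: 1 × 126.904 = 126.904
  N: 1 × 14.007 = 14.007
  O: 2 × 15.999 = 31.998
Sum: 6×12.011 + 4×1.008 + 1×126.904 + 1×14.007 + 2×15.999 = 249.007 → 249.01 g/mol.

249.01 g/mol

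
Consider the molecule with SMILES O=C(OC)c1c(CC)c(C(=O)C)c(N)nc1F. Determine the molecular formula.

C11H13FN2O3

Walk through each heavy atom and fill implicit hydrogens from standard valence (C 4, N 3, O 2, S 2, halogen 1); for lowercase aromatic atoms, an aromatic c carries 1 H when it has two neighbours and 0 H with three, and aromatic n carries 0 H:
  atom 1: O, bond orders sum to 2 (valence 2) → 0 H
  atom 2: C, bond orders sum to 4 (valence 4) → 0 H
  atom 3: O, bond orders sum to 2 (valence 2) → 0 H
  atom 4: C, bond orders sum to 1 (valence 4) → 3 H
  atom 5: aromatic c, 3 neighbours → 0 H
  atom 6: aromatic c, 3 neighbours → 0 H
  atom 7: C, bond orders sum to 2 (valence 4) → 2 H
  atom 8: C, bond orders sum to 1 (valence 4) → 3 H
  atom 9: aromatic c, 3 neighbours → 0 H
  atom 10: C, bond orders sum to 4 (valence 4) → 0 H
  atom 11: O, bond orders sum to 2 (valence 2) → 0 H
  atom 12: C, bond orders sum to 1 (valence 4) → 3 H
  atom 13: aromatic c, 3 neighbours → 0 H
  atom 14: N, bond orders sum to 1 (valence 3) → 2 H
  atom 15: aromatic n, 2 neighbours → 0 H
  atom 16: aromatic c, 3 neighbours → 0 H
  atom 17: F (halogen, monovalent) → 0 H
Totals → C:11, H:13, F:1, N:2, O:3.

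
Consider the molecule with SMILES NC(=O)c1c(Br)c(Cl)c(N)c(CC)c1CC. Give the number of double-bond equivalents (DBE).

Molecular formula: C11H14BrClN2O.
DoU = (2C + 2 + N − H − X) / 2, where X is the halogen count and O/S are ignored.
    = (2·11 + 2 + 2 − 14 − 2) / 2 = 10 / 2 = 5.

5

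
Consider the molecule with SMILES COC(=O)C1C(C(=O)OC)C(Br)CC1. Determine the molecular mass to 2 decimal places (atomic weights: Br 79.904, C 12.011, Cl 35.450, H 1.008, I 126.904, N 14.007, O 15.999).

265.10 g/mol

First, the molecular formula is C9H13BrO4 (counting implicit H from valence).
  Br: 1 × 79.904 = 79.904
  C: 9 × 12.011 = 108.099
  H: 13 × 1.008 = 13.104
  O: 4 × 15.999 = 63.996
Sum: 1×79.904 + 9×12.011 + 13×1.008 + 4×15.999 = 265.103 → 265.10 g/mol.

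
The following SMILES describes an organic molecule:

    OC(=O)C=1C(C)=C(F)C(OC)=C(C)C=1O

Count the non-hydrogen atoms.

15

Every atom symbol written in the SMILES (organic subset) is one heavy atom; implicit H are not written.
Heavy atoms by element → C:10, F:1, O:4.
Total: 15.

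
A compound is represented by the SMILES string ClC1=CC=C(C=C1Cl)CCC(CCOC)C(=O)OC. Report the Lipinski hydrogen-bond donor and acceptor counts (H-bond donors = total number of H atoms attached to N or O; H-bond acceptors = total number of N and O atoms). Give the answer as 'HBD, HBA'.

Donors: find every N or O and count the H atoms it carries.
  atom 14 (O): bond orders sum to 2 → 0 H
  atom 17 (O): bond orders sum to 2 → 0 H
  atom 18 (O): bond orders sum to 2 → 0 H
Lipinski HBD = 0.
Acceptors: N atoms = 0, O atoms = 3 → HBA = 3.

0, 3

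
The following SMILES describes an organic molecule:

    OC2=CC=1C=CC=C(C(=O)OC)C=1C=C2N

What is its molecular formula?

C12H11NO3

Walk through each heavy atom and fill implicit hydrogens from standard valence (C 4, N 3, O 2, S 2, halogen 1):
  atom 1: O, bond orders sum to 1 (valence 2) → 1 H
  atom 2: C, bond orders sum to 4 (valence 4) → 0 H
  atom 3: C, bond orders sum to 3 (valence 4) → 1 H
  atom 4: C, bond orders sum to 4 (valence 4) → 0 H
  atom 5: C, bond orders sum to 3 (valence 4) → 1 H
  atom 6: C, bond orders sum to 3 (valence 4) → 1 H
  atom 7: C, bond orders sum to 3 (valence 4) → 1 H
  atom 8: C, bond orders sum to 4 (valence 4) → 0 H
  atom 9: C, bond orders sum to 4 (valence 4) → 0 H
  atom 10: O, bond orders sum to 2 (valence 2) → 0 H
  atom 11: O, bond orders sum to 2 (valence 2) → 0 H
  atom 12: C, bond orders sum to 1 (valence 4) → 3 H
  atom 13: C, bond orders sum to 4 (valence 4) → 0 H
  atom 14: C, bond orders sum to 3 (valence 4) → 1 H
  atom 15: C, bond orders sum to 4 (valence 4) → 0 H
  atom 16: N, bond orders sum to 1 (valence 3) → 2 H
Totals → C:12, H:11, N:1, O:3.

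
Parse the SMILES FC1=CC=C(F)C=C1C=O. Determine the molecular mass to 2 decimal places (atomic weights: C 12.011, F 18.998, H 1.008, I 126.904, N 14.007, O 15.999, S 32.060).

142.10 g/mol

First, the molecular formula is C7H4F2O (counting implicit H from valence).
  C: 7 × 12.011 = 84.077
  F: 2 × 18.998 = 37.996
  H: 4 × 1.008 = 4.032
  O: 1 × 15.999 = 15.999
Sum: 7×12.011 + 2×18.998 + 4×1.008 + 1×15.999 = 142.104 → 142.10 g/mol.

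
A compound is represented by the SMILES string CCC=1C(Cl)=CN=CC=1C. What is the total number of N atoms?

1

Scan the SMILES for N atoms (remember two-letter symbols like Cl and Br are single atoms).
Nitrogen count: 1.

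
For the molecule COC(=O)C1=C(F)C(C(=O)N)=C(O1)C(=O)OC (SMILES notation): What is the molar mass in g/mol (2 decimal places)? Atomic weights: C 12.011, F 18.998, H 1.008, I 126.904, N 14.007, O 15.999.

First, the molecular formula is C9H8FNO6 (counting implicit H from valence).
  C: 9 × 12.011 = 108.099
  F: 1 × 18.998 = 18.998
  H: 8 × 1.008 = 8.064
  N: 1 × 14.007 = 14.007
  O: 6 × 15.999 = 95.994
Sum: 9×12.011 + 1×18.998 + 8×1.008 + 1×14.007 + 6×15.999 = 245.162 → 245.16 g/mol.

245.16 g/mol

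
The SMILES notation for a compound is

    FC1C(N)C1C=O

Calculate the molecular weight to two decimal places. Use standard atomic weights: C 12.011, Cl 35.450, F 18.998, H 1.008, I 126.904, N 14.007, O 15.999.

103.10 g/mol

First, the molecular formula is C4H6FNO (counting implicit H from valence).
  C: 4 × 12.011 = 48.044
  F: 1 × 18.998 = 18.998
  H: 6 × 1.008 = 6.048
  N: 1 × 14.007 = 14.007
  O: 1 × 15.999 = 15.999
Sum: 4×12.011 + 1×18.998 + 6×1.008 + 1×14.007 + 1×15.999 = 103.096 → 103.10 g/mol.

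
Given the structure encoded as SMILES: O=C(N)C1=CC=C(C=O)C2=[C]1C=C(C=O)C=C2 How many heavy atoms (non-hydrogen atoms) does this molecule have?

17

Every atom symbol written in the SMILES (organic subset) is one heavy atom; implicit H are not written.
Heavy atoms by element → C:13, N:1, O:3.
Total: 17.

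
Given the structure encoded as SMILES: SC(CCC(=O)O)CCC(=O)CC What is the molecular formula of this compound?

Walk through each heavy atom and fill implicit hydrogens from standard valence (C 4, N 3, O 2, S 2, halogen 1):
  atom 1: S, bond orders sum to 1 (valence 2) → 1 H
  atom 2: C, bond orders sum to 3 (valence 4) → 1 H
  atom 3: C, bond orders sum to 2 (valence 4) → 2 H
  atom 4: C, bond orders sum to 2 (valence 4) → 2 H
  atom 5: C, bond orders sum to 4 (valence 4) → 0 H
  atom 6: O, bond orders sum to 2 (valence 2) → 0 H
  atom 7: O, bond orders sum to 1 (valence 2) → 1 H
  atom 8: C, bond orders sum to 2 (valence 4) → 2 H
  atom 9: C, bond orders sum to 2 (valence 4) → 2 H
  atom 10: C, bond orders sum to 4 (valence 4) → 0 H
  atom 11: O, bond orders sum to 2 (valence 2) → 0 H
  atom 12: C, bond orders sum to 2 (valence 4) → 2 H
  atom 13: C, bond orders sum to 1 (valence 4) → 3 H
Totals → C:9, H:16, O:3, S:1.
In Hill order: C9H16O3S.

C9H16O3S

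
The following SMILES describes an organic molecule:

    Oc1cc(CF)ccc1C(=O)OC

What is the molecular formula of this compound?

C9H9FO3

Walk through each heavy atom and fill implicit hydrogens from standard valence (C 4, N 3, O 2, S 2, halogen 1); for lowercase aromatic atoms, an aromatic c carries 1 H when it has two neighbours and 0 H with three, and aromatic n carries 0 H:
  atom 1: O, bond orders sum to 1 (valence 2) → 1 H
  atom 2: aromatic c, 3 neighbours → 0 H
  atom 3: aromatic c, 2 neighbours → 1 H
  atom 4: aromatic c, 3 neighbours → 0 H
  atom 5: C, bond orders sum to 2 (valence 4) → 2 H
  atom 6: F (halogen, monovalent) → 0 H
  atom 7: aromatic c, 2 neighbours → 1 H
  atom 8: aromatic c, 2 neighbours → 1 H
  atom 9: aromatic c, 3 neighbours → 0 H
  atom 10: C, bond orders sum to 4 (valence 4) → 0 H
  atom 11: O, bond orders sum to 2 (valence 2) → 0 H
  atom 12: O, bond orders sum to 2 (valence 2) → 0 H
  atom 13: C, bond orders sum to 1 (valence 4) → 3 H
Totals → C:9, H:9, F:1, O:3.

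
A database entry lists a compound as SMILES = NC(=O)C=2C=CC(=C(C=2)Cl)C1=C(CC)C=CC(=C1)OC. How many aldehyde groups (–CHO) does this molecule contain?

0

Scan the SMILES for the aldehyde motif — none present.
Groups that are present: 1 amide, 1 ether.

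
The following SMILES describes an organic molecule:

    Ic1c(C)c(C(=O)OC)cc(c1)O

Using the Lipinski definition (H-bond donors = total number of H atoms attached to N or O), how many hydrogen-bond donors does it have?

Donors: find every N or O and count the H atoms it carries.
  atom 7 (O): bond orders sum to 2 → 0 H
  atom 8 (O): bond orders sum to 2 → 0 H
  atom 13 (O): bond orders sum to 1 → 1 H
Lipinski HBD = 1.

1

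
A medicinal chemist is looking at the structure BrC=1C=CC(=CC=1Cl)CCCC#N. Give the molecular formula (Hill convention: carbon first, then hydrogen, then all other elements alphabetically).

Walk through each heavy atom and fill implicit hydrogens from standard valence (C 4, N 3, O 2, S 2, halogen 1):
  atom 1: Br (halogen, monovalent) → 0 H
  atom 2: C, bond orders sum to 4 (valence 4) → 0 H
  atom 3: C, bond orders sum to 3 (valence 4) → 1 H
  atom 4: C, bond orders sum to 3 (valence 4) → 1 H
  atom 5: C, bond orders sum to 4 (valence 4) → 0 H
  atom 6: C, bond orders sum to 3 (valence 4) → 1 H
  atom 7: C, bond orders sum to 4 (valence 4) → 0 H
  atom 8: Cl (halogen, monovalent) → 0 H
  atom 9: C, bond orders sum to 2 (valence 4) → 2 H
  atom 10: C, bond orders sum to 2 (valence 4) → 2 H
  atom 11: C, bond orders sum to 2 (valence 4) → 2 H
  atom 12: C, bond orders sum to 4 (valence 4) → 0 H
  atom 13: N, bond orders sum to 3 (valence 3) → 0 H
Totals → C:10, H:9, Br:1, Cl:1, N:1.
In Hill order: C10H9BrClN.

C10H9BrClN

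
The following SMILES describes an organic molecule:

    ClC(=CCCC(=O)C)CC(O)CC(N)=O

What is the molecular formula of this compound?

C10H16ClNO3

Walk through each heavy atom and fill implicit hydrogens from standard valence (C 4, N 3, O 2, S 2, halogen 1):
  atom 1: Cl (halogen, monovalent) → 0 H
  atom 2: C, bond orders sum to 4 (valence 4) → 0 H
  atom 3: C, bond orders sum to 3 (valence 4) → 1 H
  atom 4: C, bond orders sum to 2 (valence 4) → 2 H
  atom 5: C, bond orders sum to 2 (valence 4) → 2 H
  atom 6: C, bond orders sum to 4 (valence 4) → 0 H
  atom 7: O, bond orders sum to 2 (valence 2) → 0 H
  atom 8: C, bond orders sum to 1 (valence 4) → 3 H
  atom 9: C, bond orders sum to 2 (valence 4) → 2 H
  atom 10: C, bond orders sum to 3 (valence 4) → 1 H
  atom 11: O, bond orders sum to 1 (valence 2) → 1 H
  atom 12: C, bond orders sum to 2 (valence 4) → 2 H
  atom 13: C, bond orders sum to 4 (valence 4) → 0 H
  atom 14: N, bond orders sum to 1 (valence 3) → 2 H
  atom 15: O, bond orders sum to 2 (valence 2) → 0 H
Totals → C:10, H:16, Cl:1, N:1, O:3.
In Hill order: C10H16ClNO3.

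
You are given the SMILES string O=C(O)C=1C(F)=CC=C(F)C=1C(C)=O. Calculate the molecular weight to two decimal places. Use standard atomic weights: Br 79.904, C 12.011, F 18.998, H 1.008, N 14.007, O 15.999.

200.14 g/mol

First, the molecular formula is C9H6F2O3 (counting implicit H from valence).
  C: 9 × 12.011 = 108.099
  F: 2 × 18.998 = 37.996
  H: 6 × 1.008 = 6.048
  O: 3 × 15.999 = 47.997
Sum: 9×12.011 + 2×18.998 + 6×1.008 + 3×15.999 = 200.140 → 200.14 g/mol.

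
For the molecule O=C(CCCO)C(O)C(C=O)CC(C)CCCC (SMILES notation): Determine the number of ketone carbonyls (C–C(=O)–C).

The ketone motif appears at heavy-atom position 2 in the SMILES.
Other groups present: 1 aldehyde, 2 hydroxyl.
Ketone count: 1.

1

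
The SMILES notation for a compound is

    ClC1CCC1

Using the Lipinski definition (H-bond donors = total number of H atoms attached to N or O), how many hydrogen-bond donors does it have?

Donors: find every N or O and count the H atoms it carries.
  (no N or O atoms present)
Lipinski HBD = 0.

0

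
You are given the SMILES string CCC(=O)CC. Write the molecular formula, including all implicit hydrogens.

C5H10O

Walk through each heavy atom and fill implicit hydrogens from standard valence (C 4, N 3, O 2, S 2, halogen 1):
  atom 1: C, bond orders sum to 1 (valence 4) → 3 H
  atom 2: C, bond orders sum to 2 (valence 4) → 2 H
  atom 3: C, bond orders sum to 4 (valence 4) → 0 H
  atom 4: O, bond orders sum to 2 (valence 2) → 0 H
  atom 5: C, bond orders sum to 2 (valence 4) → 2 H
  atom 6: C, bond orders sum to 1 (valence 4) → 3 H
Totals → C:5, H:10, O:1.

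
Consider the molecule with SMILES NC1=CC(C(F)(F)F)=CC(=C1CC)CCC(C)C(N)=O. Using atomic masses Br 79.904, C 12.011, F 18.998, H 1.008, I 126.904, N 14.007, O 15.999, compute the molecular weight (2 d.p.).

First, the molecular formula is C14H19F3N2O (counting implicit H from valence).
  C: 14 × 12.011 = 168.154
  F: 3 × 18.998 = 56.994
  H: 19 × 1.008 = 19.152
  N: 2 × 14.007 = 28.014
  O: 1 × 15.999 = 15.999
Sum: 14×12.011 + 3×18.998 + 19×1.008 + 2×14.007 + 1×15.999 = 288.313 → 288.31 g/mol.

288.31 g/mol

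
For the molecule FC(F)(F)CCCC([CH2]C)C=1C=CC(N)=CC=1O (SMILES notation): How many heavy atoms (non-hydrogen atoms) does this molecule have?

18

Every atom symbol written in the SMILES (organic subset) is one heavy atom; implicit H are not written.
Heavy atoms by element → C:13, F:3, N:1, O:1.
Total: 18.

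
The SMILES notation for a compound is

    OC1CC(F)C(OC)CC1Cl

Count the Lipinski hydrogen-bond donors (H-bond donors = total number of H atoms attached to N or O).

Donors: find every N or O and count the H atoms it carries.
  atom 1 (O): bond orders sum to 1 → 1 H
  atom 7 (O): bond orders sum to 2 → 0 H
Lipinski HBD = 1.

1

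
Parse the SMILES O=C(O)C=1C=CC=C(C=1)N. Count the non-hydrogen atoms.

Every atom symbol written in the SMILES (organic subset) is one heavy atom; implicit H are not written.
Heavy atoms by element → C:7, N:1, O:2.
Total: 10.

10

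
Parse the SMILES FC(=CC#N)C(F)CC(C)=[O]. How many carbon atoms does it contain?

Count every carbon token in the SMILES (each C, including those in ring-closure positions and inside branches).
Carbon count: 7.

7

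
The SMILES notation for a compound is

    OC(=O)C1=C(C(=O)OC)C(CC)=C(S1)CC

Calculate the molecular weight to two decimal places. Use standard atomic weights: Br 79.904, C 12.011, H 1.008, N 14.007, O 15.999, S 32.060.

242.29 g/mol

First, the molecular formula is C11H14O4S (counting implicit H from valence).
  C: 11 × 12.011 = 132.121
  H: 14 × 1.008 = 14.112
  O: 4 × 15.999 = 63.996
  S: 1 × 32.060 = 32.060
Sum: 11×12.011 + 14×1.008 + 4×15.999 + 1×32.060 = 242.289 → 242.29 g/mol.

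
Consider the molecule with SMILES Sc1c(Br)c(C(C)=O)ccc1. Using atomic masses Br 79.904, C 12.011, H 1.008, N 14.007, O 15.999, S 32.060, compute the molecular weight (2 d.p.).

231.11 g/mol

First, the molecular formula is C8H7BrOS (counting implicit H from valence).
  Br: 1 × 79.904 = 79.904
  C: 8 × 12.011 = 96.088
  H: 7 × 1.008 = 7.056
  O: 1 × 15.999 = 15.999
  S: 1 × 32.060 = 32.060
Sum: 1×79.904 + 8×12.011 + 7×1.008 + 1×15.999 + 1×32.060 = 231.107 → 231.11 g/mol.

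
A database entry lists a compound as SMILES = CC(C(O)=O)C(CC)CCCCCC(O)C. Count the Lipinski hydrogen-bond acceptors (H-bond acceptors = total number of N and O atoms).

N atoms: 0; O atoms: 3.
Lipinski HBA = 0 + 3 = 3.

3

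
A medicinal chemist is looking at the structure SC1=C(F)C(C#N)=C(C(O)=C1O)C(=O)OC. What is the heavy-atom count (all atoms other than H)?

Every atom symbol written in the SMILES (organic subset) is one heavy atom; implicit H are not written.
Heavy atoms by element → C:9, F:1, N:1, O:4, S:1.
Total: 16.

16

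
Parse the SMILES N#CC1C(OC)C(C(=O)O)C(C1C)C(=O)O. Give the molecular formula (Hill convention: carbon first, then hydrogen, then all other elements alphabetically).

Walk through each heavy atom and fill implicit hydrogens from standard valence (C 4, N 3, O 2, S 2, halogen 1):
  atom 1: N, bond orders sum to 3 (valence 3) → 0 H
  atom 2: C, bond orders sum to 4 (valence 4) → 0 H
  atom 3: C, bond orders sum to 3 (valence 4) → 1 H
  atom 4: C, bond orders sum to 3 (valence 4) → 1 H
  atom 5: O, bond orders sum to 2 (valence 2) → 0 H
  atom 6: C, bond orders sum to 1 (valence 4) → 3 H
  atom 7: C, bond orders sum to 3 (valence 4) → 1 H
  atom 8: C, bond orders sum to 4 (valence 4) → 0 H
  atom 9: O, bond orders sum to 2 (valence 2) → 0 H
  atom 10: O, bond orders sum to 1 (valence 2) → 1 H
  atom 11: C, bond orders sum to 3 (valence 4) → 1 H
  atom 12: C, bond orders sum to 3 (valence 4) → 1 H
  atom 13: C, bond orders sum to 1 (valence 4) → 3 H
  atom 14: C, bond orders sum to 4 (valence 4) → 0 H
  atom 15: O, bond orders sum to 2 (valence 2) → 0 H
  atom 16: O, bond orders sum to 1 (valence 2) → 1 H
Totals → C:10, H:13, N:1, O:5.

C10H13NO5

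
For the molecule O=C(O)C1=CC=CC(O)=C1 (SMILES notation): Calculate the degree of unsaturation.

5

Molecular formula: C7H6O3.
DoU = (2C + 2 + N − H − X) / 2, where X is the halogen count and O/S are ignored.
    = (2·7 + 2 + 0 − 6 − 0) / 2 = 10 / 2 = 5.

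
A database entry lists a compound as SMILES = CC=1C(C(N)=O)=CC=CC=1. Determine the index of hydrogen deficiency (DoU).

Degree of unsaturation = (number of rings) + (number of π bonds).
Ring closures in the SMILES: 1.
π bonds: 4 double bonds (each 1 DoU) → 4 DoU from unsaturation.
Total DoU = 1 + 4 = 5.

5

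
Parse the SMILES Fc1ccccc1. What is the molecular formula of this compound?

C6H5F

Walk through each heavy atom and fill implicit hydrogens from standard valence (C 4, N 3, O 2, S 2, halogen 1); for lowercase aromatic atoms, an aromatic c carries 1 H when it has two neighbours and 0 H with three, and aromatic n carries 0 H:
  atom 1: F (halogen, monovalent) → 0 H
  atom 2: aromatic c, 3 neighbours → 0 H
  atom 3: aromatic c, 2 neighbours → 1 H
  atom 4: aromatic c, 2 neighbours → 1 H
  atom 5: aromatic c, 2 neighbours → 1 H
  atom 6: aromatic c, 2 neighbours → 1 H
  atom 7: aromatic c, 2 neighbours → 1 H
Totals → C:6, H:5, F:1.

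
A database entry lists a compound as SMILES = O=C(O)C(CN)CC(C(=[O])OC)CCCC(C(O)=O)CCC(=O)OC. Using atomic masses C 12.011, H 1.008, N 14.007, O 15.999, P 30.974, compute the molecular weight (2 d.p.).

First, the molecular formula is C16H27NO8 (counting implicit H from valence).
  C: 16 × 12.011 = 192.176
  H: 27 × 1.008 = 27.216
  N: 1 × 14.007 = 14.007
  O: 8 × 15.999 = 127.992
Sum: 16×12.011 + 27×1.008 + 1×14.007 + 8×15.999 = 361.391 → 361.39 g/mol.

361.39 g/mol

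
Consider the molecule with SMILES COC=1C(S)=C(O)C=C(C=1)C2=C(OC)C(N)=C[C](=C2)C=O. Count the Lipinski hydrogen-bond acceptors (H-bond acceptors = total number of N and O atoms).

N atoms: 1; O atoms: 4.
Lipinski HBA = 1 + 4 = 5.

5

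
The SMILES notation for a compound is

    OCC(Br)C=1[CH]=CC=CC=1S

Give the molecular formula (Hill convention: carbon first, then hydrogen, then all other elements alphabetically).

C8H9BrOS

Walk through each heavy atom and fill implicit hydrogens from standard valence (C 4, N 3, O 2, S 2, halogen 1):
  atom 1: O, bond orders sum to 1 (valence 2) → 1 H
  atom 2: C, bond orders sum to 2 (valence 4) → 2 H
  atom 3: C, bond orders sum to 3 (valence 4) → 1 H
  atom 4: Br (halogen, monovalent) → 0 H
  atom 5: C, bond orders sum to 4 (valence 4) → 0 H
  atom 6: C with explicit H count 1
  atom 7: C, bond orders sum to 3 (valence 4) → 1 H
  atom 8: C, bond orders sum to 3 (valence 4) → 1 H
  atom 9: C, bond orders sum to 3 (valence 4) → 1 H
  atom 10: C, bond orders sum to 4 (valence 4) → 0 H
  atom 11: S, bond orders sum to 1 (valence 2) → 1 H
Totals → C:8, H:9, Br:1, O:1, S:1.
In Hill order: C8H9BrOS.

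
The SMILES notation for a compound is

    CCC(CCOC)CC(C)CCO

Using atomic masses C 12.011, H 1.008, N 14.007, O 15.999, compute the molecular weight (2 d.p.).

188.31 g/mol

First, the molecular formula is C11H24O2 (counting implicit H from valence).
  C: 11 × 12.011 = 132.121
  H: 24 × 1.008 = 24.192
  O: 2 × 15.999 = 31.998
Sum: 11×12.011 + 24×1.008 + 2×15.999 = 188.311 → 188.31 g/mol.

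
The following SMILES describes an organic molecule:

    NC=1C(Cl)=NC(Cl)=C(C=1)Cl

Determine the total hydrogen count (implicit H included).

Walk through each heavy atom and fill implicit hydrogens from standard valence (C 4, N 3, O 2, S 2, halogen 1):
  atom 1: N, bond orders sum to 1 (valence 3) → 2 H
  atom 2: C, bond orders sum to 4 (valence 4) → 0 H
  atom 3: C, bond orders sum to 4 (valence 4) → 0 H
  atom 4: Cl (halogen, monovalent) → 0 H
  atom 5: N, bond orders sum to 3 (valence 3) → 0 H
  atom 6: C, bond orders sum to 4 (valence 4) → 0 H
  atom 7: Cl (halogen, monovalent) → 0 H
  atom 8: C, bond orders sum to 4 (valence 4) → 0 H
  atom 9: C, bond orders sum to 3 (valence 4) → 1 H
  atom 10: Cl (halogen, monovalent) → 0 H
Total hydrogens: 3.

3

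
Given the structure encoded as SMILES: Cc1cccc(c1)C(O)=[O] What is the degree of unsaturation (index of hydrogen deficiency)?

Molecular formula: C8H8O2.
DoU = (2C + 2 + N − H − X) / 2, where X is the halogen count and O/S are ignored.
    = (2·8 + 2 + 0 − 8 − 0) / 2 = 10 / 2 = 5.

5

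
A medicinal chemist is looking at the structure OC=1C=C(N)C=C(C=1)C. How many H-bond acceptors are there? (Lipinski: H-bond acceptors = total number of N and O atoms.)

N atoms: 1; O atoms: 1.
Lipinski HBA = 1 + 1 = 2.

2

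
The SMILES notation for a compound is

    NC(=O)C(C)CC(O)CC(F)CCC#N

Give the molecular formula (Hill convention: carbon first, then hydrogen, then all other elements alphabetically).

Walk through each heavy atom and fill implicit hydrogens from standard valence (C 4, N 3, O 2, S 2, halogen 1):
  atom 1: N, bond orders sum to 1 (valence 3) → 2 H
  atom 2: C, bond orders sum to 4 (valence 4) → 0 H
  atom 3: O, bond orders sum to 2 (valence 2) → 0 H
  atom 4: C, bond orders sum to 3 (valence 4) → 1 H
  atom 5: C, bond orders sum to 1 (valence 4) → 3 H
  atom 6: C, bond orders sum to 2 (valence 4) → 2 H
  atom 7: C, bond orders sum to 3 (valence 4) → 1 H
  atom 8: O, bond orders sum to 1 (valence 2) → 1 H
  atom 9: C, bond orders sum to 2 (valence 4) → 2 H
  atom 10: C, bond orders sum to 3 (valence 4) → 1 H
  atom 11: F (halogen, monovalent) → 0 H
  atom 12: C, bond orders sum to 2 (valence 4) → 2 H
  atom 13: C, bond orders sum to 2 (valence 4) → 2 H
  atom 14: C, bond orders sum to 4 (valence 4) → 0 H
  atom 15: N, bond orders sum to 3 (valence 3) → 0 H
Totals → C:10, H:17, F:1, N:2, O:2.
In Hill order: C10H17FN2O2.

C10H17FN2O2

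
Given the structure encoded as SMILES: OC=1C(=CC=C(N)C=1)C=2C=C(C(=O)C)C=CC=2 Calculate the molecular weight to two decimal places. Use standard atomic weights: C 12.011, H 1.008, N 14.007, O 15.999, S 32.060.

227.26 g/mol

First, the molecular formula is C14H13NO2 (counting implicit H from valence).
  C: 14 × 12.011 = 168.154
  H: 13 × 1.008 = 13.104
  N: 1 × 14.007 = 14.007
  O: 2 × 15.999 = 31.998
Sum: 14×12.011 + 13×1.008 + 1×14.007 + 2×15.999 = 227.263 → 227.26 g/mol.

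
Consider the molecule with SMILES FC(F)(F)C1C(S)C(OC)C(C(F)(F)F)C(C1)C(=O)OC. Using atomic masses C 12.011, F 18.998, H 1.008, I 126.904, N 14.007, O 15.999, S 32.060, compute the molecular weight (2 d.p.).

First, the molecular formula is C11H14F6O3S (counting implicit H from valence).
  C: 11 × 12.011 = 132.121
  F: 6 × 18.998 = 113.988
  H: 14 × 1.008 = 14.112
  O: 3 × 15.999 = 47.997
  S: 1 × 32.060 = 32.060
Sum: 11×12.011 + 6×18.998 + 14×1.008 + 3×15.999 + 1×32.060 = 340.278 → 340.28 g/mol.

340.28 g/mol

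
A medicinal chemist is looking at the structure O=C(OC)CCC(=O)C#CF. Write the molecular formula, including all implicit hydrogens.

C7H7FO3

Walk through each heavy atom and fill implicit hydrogens from standard valence (C 4, N 3, O 2, S 2, halogen 1):
  atom 1: O, bond orders sum to 2 (valence 2) → 0 H
  atom 2: C, bond orders sum to 4 (valence 4) → 0 H
  atom 3: O, bond orders sum to 2 (valence 2) → 0 H
  atom 4: C, bond orders sum to 1 (valence 4) → 3 H
  atom 5: C, bond orders sum to 2 (valence 4) → 2 H
  atom 6: C, bond orders sum to 2 (valence 4) → 2 H
  atom 7: C, bond orders sum to 4 (valence 4) → 0 H
  atom 8: O, bond orders sum to 2 (valence 2) → 0 H
  atom 9: C, bond orders sum to 4 (valence 4) → 0 H
  atom 10: C, bond orders sum to 4 (valence 4) → 0 H
  atom 11: F (halogen, monovalent) → 0 H
Totals → C:7, H:7, F:1, O:3.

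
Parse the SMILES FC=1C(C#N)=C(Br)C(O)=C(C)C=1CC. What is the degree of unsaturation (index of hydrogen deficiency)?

Molecular formula: C10H9BrFNO.
DoU = (2C + 2 + N − H − X) / 2, where X is the halogen count and O/S are ignored.
    = (2·10 + 2 + 1 − 9 − 2) / 2 = 12 / 2 = 6.

6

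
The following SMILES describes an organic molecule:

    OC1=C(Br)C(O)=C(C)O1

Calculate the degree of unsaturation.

Molecular formula: C5H5BrO3.
DoU = (2C + 2 + N − H − X) / 2, where X is the halogen count and O/S are ignored.
    = (2·5 + 2 + 0 − 5 − 1) / 2 = 6 / 2 = 3.

3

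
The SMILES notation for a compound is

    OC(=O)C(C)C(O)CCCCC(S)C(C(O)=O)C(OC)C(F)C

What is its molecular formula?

C15H27FO6S

Walk through each heavy atom and fill implicit hydrogens from standard valence (C 4, N 3, O 2, S 2, halogen 1):
  atom 1: O, bond orders sum to 1 (valence 2) → 1 H
  atom 2: C, bond orders sum to 4 (valence 4) → 0 H
  atom 3: O, bond orders sum to 2 (valence 2) → 0 H
  atom 4: C, bond orders sum to 3 (valence 4) → 1 H
  atom 5: C, bond orders sum to 1 (valence 4) → 3 H
  atom 6: C, bond orders sum to 3 (valence 4) → 1 H
  atom 7: O, bond orders sum to 1 (valence 2) → 1 H
  atom 8: C, bond orders sum to 2 (valence 4) → 2 H
  atom 9: C, bond orders sum to 2 (valence 4) → 2 H
  atom 10: C, bond orders sum to 2 (valence 4) → 2 H
  atom 11: C, bond orders sum to 2 (valence 4) → 2 H
  atom 12: C, bond orders sum to 3 (valence 4) → 1 H
  atom 13: S, bond orders sum to 1 (valence 2) → 1 H
  atom 14: C, bond orders sum to 3 (valence 4) → 1 H
  atom 15: C, bond orders sum to 4 (valence 4) → 0 H
  atom 16: O, bond orders sum to 1 (valence 2) → 1 H
  atom 17: O, bond orders sum to 2 (valence 2) → 0 H
  atom 18: C, bond orders sum to 3 (valence 4) → 1 H
  atom 19: O, bond orders sum to 2 (valence 2) → 0 H
  atom 20: C, bond orders sum to 1 (valence 4) → 3 H
  atom 21: C, bond orders sum to 3 (valence 4) → 1 H
  atom 22: F (halogen, monovalent) → 0 H
  atom 23: C, bond orders sum to 1 (valence 4) → 3 H
Totals → C:15, H:27, F:1, O:6, S:1.
In Hill order: C15H27FO6S.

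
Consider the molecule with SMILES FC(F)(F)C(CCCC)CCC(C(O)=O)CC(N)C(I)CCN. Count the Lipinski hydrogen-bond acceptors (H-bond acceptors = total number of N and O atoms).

N atoms: 2; O atoms: 2.
Lipinski HBA = 2 + 2 = 4.

4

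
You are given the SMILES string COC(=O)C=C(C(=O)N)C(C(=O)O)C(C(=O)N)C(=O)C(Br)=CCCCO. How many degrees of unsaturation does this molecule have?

7

Degree of unsaturation = (number of rings) + (number of π bonds).
Ring closures in the SMILES: 0.
π bonds: 7 double bonds (each 1 DoU) → 7 DoU from unsaturation.
Total DoU = 0 + 7 = 7.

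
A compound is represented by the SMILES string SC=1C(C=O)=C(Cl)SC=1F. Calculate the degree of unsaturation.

Molecular formula: C5H2ClFOS2.
DoU = (2C + 2 + N − H − X) / 2, where X is the halogen count and O/S are ignored.
    = (2·5 + 2 + 0 − 2 − 2) / 2 = 8 / 2 = 4.

4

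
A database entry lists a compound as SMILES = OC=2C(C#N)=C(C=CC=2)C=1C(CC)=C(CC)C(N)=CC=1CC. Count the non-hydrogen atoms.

22

Every atom symbol written in the SMILES (organic subset) is one heavy atom; implicit H are not written.
Heavy atoms by element → C:19, N:2, O:1.
Total: 22.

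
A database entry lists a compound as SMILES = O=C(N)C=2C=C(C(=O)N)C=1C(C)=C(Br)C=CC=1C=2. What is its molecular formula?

Walk through each heavy atom and fill implicit hydrogens from standard valence (C 4, N 3, O 2, S 2, halogen 1):
  atom 1: O, bond orders sum to 2 (valence 2) → 0 H
  atom 2: C, bond orders sum to 4 (valence 4) → 0 H
  atom 3: N, bond orders sum to 1 (valence 3) → 2 H
  atom 4: C, bond orders sum to 4 (valence 4) → 0 H
  atom 5: C, bond orders sum to 3 (valence 4) → 1 H
  atom 6: C, bond orders sum to 4 (valence 4) → 0 H
  atom 7: C, bond orders sum to 4 (valence 4) → 0 H
  atom 8: O, bond orders sum to 2 (valence 2) → 0 H
  atom 9: N, bond orders sum to 1 (valence 3) → 2 H
  atom 10: C, bond orders sum to 4 (valence 4) → 0 H
  atom 11: C, bond orders sum to 4 (valence 4) → 0 H
  atom 12: C, bond orders sum to 1 (valence 4) → 3 H
  atom 13: C, bond orders sum to 4 (valence 4) → 0 H
  atom 14: Br (halogen, monovalent) → 0 H
  atom 15: C, bond orders sum to 3 (valence 4) → 1 H
  atom 16: C, bond orders sum to 3 (valence 4) → 1 H
  atom 17: C, bond orders sum to 4 (valence 4) → 0 H
  atom 18: C, bond orders sum to 3 (valence 4) → 1 H
Totals → C:13, H:11, Br:1, N:2, O:2.

C13H11BrN2O2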